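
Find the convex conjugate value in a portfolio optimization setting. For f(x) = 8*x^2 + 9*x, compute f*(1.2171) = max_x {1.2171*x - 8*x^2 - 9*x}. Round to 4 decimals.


f*(y) = sup_x {y*x - a*x^2 - b*x} = sup_x {(y-b)*x - a*x^2}
FOC: (y - b) - 2a*x = 0 => x* = (y - b)/(2a)
x* = (1.2171 - 9)/(2*8) = -0.4864
f*(1.2171) = (y-b)^2/(4a) = (1.2171 - 9)^2/(4*8)
= 60.5735/32 = 1.8929


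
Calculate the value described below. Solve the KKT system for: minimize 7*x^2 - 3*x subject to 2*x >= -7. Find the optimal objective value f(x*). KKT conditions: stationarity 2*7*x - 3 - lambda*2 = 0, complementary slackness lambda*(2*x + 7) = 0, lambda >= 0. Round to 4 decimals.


Step 1: Try lambda = 0 (constraint inactive).
Stationarity: 2*7*x - 3 = 0
x* = 3/(2*7) = 3/14 = 0.2143 (rounded; the exact value 3/14 is used below)
Check constraint: 2*0.2143 = 0.4286 >= -7 -- satisfied.
Step 2: Compute optimal value.
f(x*) = 7*(3/14)^2 - 3*(3/14) = -0.3214


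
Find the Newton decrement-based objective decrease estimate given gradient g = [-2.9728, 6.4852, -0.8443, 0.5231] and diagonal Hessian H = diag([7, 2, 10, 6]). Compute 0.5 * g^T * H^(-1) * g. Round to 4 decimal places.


Step 1: H is diagonal, so H^(-1) * g = [-0.4247, 3.2426, -0.0844, 0.0872].
Step 2: g^T H^(-1) g = sum_i g_i^2 / H_ii
  = (-2.9728)^2/7 + (6.4852)^2/2 + (-0.8443)^2/10 + (0.5231)^2/6
  = 1.2625 + 21.0289 + 0.0713 + 0.0456 = 22.4083
Step 3: Objective decrease = 0.5 * g^T H^(-1) g = 11.2042


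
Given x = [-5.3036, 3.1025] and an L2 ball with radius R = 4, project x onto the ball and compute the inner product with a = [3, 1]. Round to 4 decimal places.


Step 1: Compute ||x|| (intermediates to 6 decimals).
||x|| = sqrt((-5.3036)^2 + 3.1025^2) = 6.144402
Step 2: Project.
Since ||x|| > R, scale = R/||x|| = 4/6.144402 = 0.650999, proj(x) = scale * x
proj(x) = [-3.452638, 2.019724]
Step 3: Dot product.
a^T * proj(x) = 3*(-3.452638) + 1*2.019724 = -8.3382


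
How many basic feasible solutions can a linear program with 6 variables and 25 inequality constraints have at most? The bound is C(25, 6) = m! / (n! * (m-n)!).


Each vertex corresponds to some choice of n active constraints out of m, so the number of vertices is at most C(m, n) = m! / (n!(m-n)!).
m = 25, n = 6
Numerator: 25 * 24 * 23 * 22 * 21 * 20
Denominator: 6! = 720
C(25, 6) = 177100


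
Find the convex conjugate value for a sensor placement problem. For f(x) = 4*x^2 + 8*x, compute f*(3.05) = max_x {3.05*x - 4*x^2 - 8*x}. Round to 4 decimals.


f*(y) = sup_x {y*x - a*x^2 - b*x} = sup_x {(y-b)*x - a*x^2}
FOC: (y - b) - 2a*x = 0 => x* = (y - b)/(2a)
x* = (3.05 - 8)/(2*4) = -0.6188
f*(3.05) = (y-b)^2/(4a) = (3.05 - 8)^2/(4*4)
= 24.5025/16 = 1.5314


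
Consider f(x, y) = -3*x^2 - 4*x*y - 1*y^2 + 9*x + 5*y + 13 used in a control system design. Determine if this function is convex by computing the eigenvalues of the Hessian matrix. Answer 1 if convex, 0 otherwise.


The Hessian of f(x,y) = -3*x^2 - 4*x*y - 1*y^2 + 9*x + 5*y + 13 is:
H = [[-6, -4], [-4, -2]]
Trace = -6 - 2 = -8
Determinant = -6*-2 - (-4)^2 = -4
Discriminant = (-8)^2 - 4*-4 = 80.0
Eigenvalues: lambda_1 = -8.4721, lambda_2 = 0.4721
The function is not convex.

0


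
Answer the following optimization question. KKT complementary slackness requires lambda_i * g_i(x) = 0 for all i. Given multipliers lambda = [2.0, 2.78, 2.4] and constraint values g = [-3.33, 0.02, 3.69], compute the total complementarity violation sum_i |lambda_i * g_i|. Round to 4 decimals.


KKT complementary slackness check:
lambda_1 * g_1 = 2.0 * -3.33 = -6.66
lambda_2 * g_2 = 2.78 * 0.02 = 0.0556
lambda_3 * g_3 = 2.4 * 3.69 = 8.856
Total violation = 6.66 + 0.0556 + 8.856 = 15.5716


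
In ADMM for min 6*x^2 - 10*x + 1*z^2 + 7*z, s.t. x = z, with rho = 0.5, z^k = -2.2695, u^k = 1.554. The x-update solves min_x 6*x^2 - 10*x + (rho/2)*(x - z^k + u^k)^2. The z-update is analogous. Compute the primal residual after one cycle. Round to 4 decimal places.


ADMM iteration with rho = 0.5, z^k = -2.2695, u^k = 1.554
Step 1: x-update.
Minimize 6*x^2 - 10*x + (0.5/2)*(x + 2.2695 + 1.554)^2
FOC: (2*6 + 0.5)*x = 10 + 0.5*(-2.2695 - 1.554)
x^{k+1} = 0.6471
Step 2: z-update.
Minimize 1*z^2 + 7*z + (0.5/2)*(0.6471 - z + 1.554)^2
FOC: (2*1 + 0.5)*z = -7 + 0.5*(0.6471 + 1.554)
z^{k+1} = -2.3598
Step 3: u-update.
u^{k+1} = 1.554 + 0.6471 + 2.3598 = 4.5608
Step 4: Primal residual = |0.6471 + 2.3598| = 3.0068


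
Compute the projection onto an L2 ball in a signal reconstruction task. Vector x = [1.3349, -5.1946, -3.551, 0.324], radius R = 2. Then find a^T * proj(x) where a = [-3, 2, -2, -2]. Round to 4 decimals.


Step 1: Compute ||x|| (intermediates to 6 decimals).
||x|| = sqrt(1.3349^2 + (-5.1946)^2 + (-3.551)^2 + 0.324^2) = 6.440528
Step 2: Project.
Since ||x|| > R, scale = R/||x|| = 2/6.440528 = 0.310534, proj(x) = scale * x
proj(x) = [0.414532, -1.6131, -1.102706, 0.100613]
Step 3: Dot product.
a^T * proj(x) = -3*0.414532 + 2*(-1.6131) - 2*(-1.102706) - 2*0.100613 = -2.4656


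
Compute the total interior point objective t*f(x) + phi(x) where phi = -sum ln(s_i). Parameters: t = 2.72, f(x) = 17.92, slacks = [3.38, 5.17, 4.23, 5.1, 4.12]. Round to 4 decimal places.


Step 1: Compute log-barrier.
ln values: [1.2179, 1.6429, 1.4422, 1.6292, 1.4159]
phi = -(1.2179 + 1.6429 + 1.4422 + 1.6292 + 1.4159) = -7.348
Step 2: Compute augmented objective.
t*f(x) = 2.72*17.92 = 48.7424
Total = 48.7424 - 7.348 = 41.3944


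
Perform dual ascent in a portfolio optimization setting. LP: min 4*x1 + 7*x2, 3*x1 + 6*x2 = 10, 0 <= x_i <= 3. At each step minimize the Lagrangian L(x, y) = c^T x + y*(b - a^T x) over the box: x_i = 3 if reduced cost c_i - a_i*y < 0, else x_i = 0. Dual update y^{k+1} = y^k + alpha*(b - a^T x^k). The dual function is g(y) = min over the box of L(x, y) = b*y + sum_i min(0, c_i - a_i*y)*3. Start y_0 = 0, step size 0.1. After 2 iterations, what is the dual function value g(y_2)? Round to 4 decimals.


Dual ascent for LP: min 4*x1 + 7*x2, 3*x1 + 6*x2 = 10, 0 <= x_i <= 3
Step 1: y^k = 0.0, reduced costs: (4.0, 7.0)
  x^k = (0.0, 0.0), subgradient = b - a^T x = 10.0
  y^{k+1} = 0.0 + 0.1*10.0 = 1.0
Step 2: y^k = 1.0, reduced costs: (1.0, 1.0)
  x^k = (0.0, 0.0), subgradient = b - a^T x = 10.0
  y^{k+1} = 1.0 + 0.1*10.0 = 2.0
Dual objective at y_2 = 2.0: reduced costs (-2.0, -5.0), box minimizer x = (3.0, 3.0)
g(y_2) = b*y + (c1 - a1*y)*x1 + (c2 - a2*y)*x2 = 10*2.0 + (-2.0)*3.0 + (-5.0)*3.0 = 20.0 - 6.0 - 15.0 = -1.0


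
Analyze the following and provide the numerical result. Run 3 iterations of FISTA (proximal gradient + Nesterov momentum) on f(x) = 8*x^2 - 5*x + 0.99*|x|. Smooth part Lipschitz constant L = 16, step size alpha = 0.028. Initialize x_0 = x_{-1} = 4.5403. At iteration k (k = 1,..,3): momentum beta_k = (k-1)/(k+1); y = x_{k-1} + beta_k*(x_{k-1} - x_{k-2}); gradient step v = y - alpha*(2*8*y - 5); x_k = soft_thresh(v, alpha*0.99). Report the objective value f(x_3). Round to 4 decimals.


FISTA on f(x) = 8*x^2 - 5*x + 0.99*|x|
L = 16, alpha = 0.028
Iteration 1: beta = 0.0, y = 4.5403 + 0.0*(4.5403 - 4.5403) = 4.5403
  grad(y) = 67.6448, v = y - alpha*grad = 2.6462
  prox(v) = soft_thresh(2.6462, 0.0277) = 2.6185
Iteration 2: beta = 0.3333, y = 2.6185 + 0.3333*(2.6185 - 4.5403) = 1.9779
  grad(y) = 26.6469, v = y - alpha*grad = 1.2318
  prox(v) = soft_thresh(1.2318, 0.0277) = 1.2041
Iteration 3: beta = 0.5, y = 1.2041 + 0.5*(1.2041 - 2.6185) = 0.4969
  grad(y) = 2.9502, v = y - alpha*grad = 0.4143
  prox(v) = soft_thresh(0.4143, 0.0277) = 0.3866
f(x_3) = 8*0.3866^2 - 5*0.3866 + 0.99*|0.3866| = -0.3547


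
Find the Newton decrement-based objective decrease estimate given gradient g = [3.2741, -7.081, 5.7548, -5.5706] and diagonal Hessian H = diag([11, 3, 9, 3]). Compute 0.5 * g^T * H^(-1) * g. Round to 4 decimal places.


Step 1: H is diagonal, so H^(-1) * g = [0.2976, -2.3603, 0.6394, -1.8569].
Step 2: g^T H^(-1) g = sum_i g_i^2 / H_ii
  = (3.2741)^2/11 + (-7.081)^2/3 + (5.7548)^2/9 + (-5.5706)^2/3
  = 0.9745 + 16.7135 + 3.6797 + 10.3439 = 31.7116
Step 3: Objective decrease = 0.5 * g^T H^(-1) g = 15.8558


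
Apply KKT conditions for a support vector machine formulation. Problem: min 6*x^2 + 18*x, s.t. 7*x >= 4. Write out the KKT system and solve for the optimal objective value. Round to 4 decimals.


Step 1: Try lambda = 0 (constraint inactive).
x_unc = -18/(2*6) = -1.5
Check: 7*-1.5 = -10.5 < 4 -- violated!
Step 2: Constraint must be active: 7*x = 4
x* = 4/7 = 0.5714 (rounded; the exact value 4/7 is used below)
lambda = (2*6*(4/7) + 18)/7 = 3.551
Step 3: Compute optimal value.
f(x*) = 6*(4/7)^2 + 18*(4/7) = 12.2449


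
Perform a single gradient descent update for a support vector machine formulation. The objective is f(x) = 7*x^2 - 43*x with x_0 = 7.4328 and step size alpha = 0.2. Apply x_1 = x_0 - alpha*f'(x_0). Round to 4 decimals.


We compute the gradient at x_0 and apply the update.
f'(x) = 14*x - 43
f'(7.4328) = 14*7.4328 - 43 = 61.0592
x_1 = 7.4328 - 0.2*61.0592 = -4.779


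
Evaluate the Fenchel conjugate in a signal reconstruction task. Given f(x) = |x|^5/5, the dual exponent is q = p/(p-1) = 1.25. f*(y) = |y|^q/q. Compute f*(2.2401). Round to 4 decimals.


The conjugate exponent q satisfies 1/p + 1/q = 1.
p = 5, so q = 5/(5 - 1) = 1.25
|y|^q = 2.2401^1.25 = 2.7405
f*(2.2401) = 2.7405 / 1.25 = 2.1924


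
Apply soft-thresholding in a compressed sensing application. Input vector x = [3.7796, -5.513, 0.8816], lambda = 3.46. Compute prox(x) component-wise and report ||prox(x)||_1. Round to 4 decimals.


Soft-thresholding with lambda = 3.46:
prox(3.7796) = sign(3.7796)*max(|3.7796| - 3.46, 0) = 0.3196
prox(-5.513) = sign(-5.513)*max(|-5.513| - 3.46, 0) = -2.053
prox(0.8816) = sign(0.8816)*max(|0.8816| - 3.46, 0) = 0.0
prox(x) = [0.3196, -2.053, 0.0]
||prox(x)||_1 = 0.3196 + 2.053 + 0.0 = 2.3726


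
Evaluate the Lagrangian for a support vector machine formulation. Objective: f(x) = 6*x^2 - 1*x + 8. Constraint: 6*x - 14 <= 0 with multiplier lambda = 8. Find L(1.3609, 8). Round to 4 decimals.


Step 1: Evaluate f(x).
f(1.3609) = 6*1.3609^2 - 1*1.3609 + 8 = 17.7514
Step 2: Evaluate g(x).
g(1.3609) = 6*1.3609 - 14 = -5.8346
Step 3: Compute Lagrangian.
L = 17.7514 + 8*-5.8346 = -28.9254


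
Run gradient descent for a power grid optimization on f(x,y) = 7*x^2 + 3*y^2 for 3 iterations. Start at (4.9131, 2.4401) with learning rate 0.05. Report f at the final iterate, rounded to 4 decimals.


Gradient descent on f(x,y) = 7*x^2 + 3*y^2.
Starting point: (4.9131, 2.4401), alpha = 0.05
Step 1: grad_x = 2*7*4.9131 = 68.7834, grad_y = 2*3*2.4401 = 14.6406
  x_1 = 4.9131 - 0.05*68.7834 = 1.4739
  y_1 = 2.4401 - 0.05*14.6406 = 1.7081
Step 2: grad_x = 2*7*1.4739 = 20.635, grad_y = 2*3*1.7081 = 10.2484
  x_2 = 1.4739 - 0.05*20.635 = 0.4422
  y_2 = 1.7081 - 0.05*10.2484 = 1.1956
Step 3: grad_x = 2*7*0.4422 = 6.1905, grad_y = 2*3*1.1956 = 7.1739
  x_3 = 0.4422 - 0.05*6.1905 = 0.1327
  y_3 = 1.1956 - 0.05*7.1739 = 0.837
f(0.1327, 0.837) = 7*0.1327^2 + 3*0.837^2 = 2.2247


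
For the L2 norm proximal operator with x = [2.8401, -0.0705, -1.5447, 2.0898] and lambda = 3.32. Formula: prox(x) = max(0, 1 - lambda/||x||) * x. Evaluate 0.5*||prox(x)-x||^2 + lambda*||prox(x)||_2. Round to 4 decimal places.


Step 1: Compute ||x||.
||x|| = 3.8503
Step 2: Compute scaling factor.
scale = max(0, 1 - 3.32/3.8503) = 0.1377
Step 3: prox(x) = [0.3911, -0.0097, -0.2127, 0.2878]
||prox(x)|| = 0.5303
Step 4: Proximal objective.
0.5*||prox-x||^2 = 5.5112
lambda*||prox|| = 1.7606
Total = 7.2717


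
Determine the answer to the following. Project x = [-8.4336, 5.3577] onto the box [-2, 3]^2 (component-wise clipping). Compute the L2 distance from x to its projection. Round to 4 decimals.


Project each component onto [-2, 3].
clip(-8.4336) = -2.0, clip(5.3577) = 3.0
Projection = [-2.0, 3.0]
Squared diffs: [41.3912, 5.5587]
Distance = sqrt(46.9499) = 6.852


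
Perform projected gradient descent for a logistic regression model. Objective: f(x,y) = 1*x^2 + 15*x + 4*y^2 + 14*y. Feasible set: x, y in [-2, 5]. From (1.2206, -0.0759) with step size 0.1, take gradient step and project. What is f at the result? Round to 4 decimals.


Step 1: Compute gradient at (1.2206, -0.0759).
grad_x = 2*1*1.2206 + 15 = 17.4412
grad_y = 2*4*-0.0759 + 14 = 13.3928
Step 2: Gradient step.
x_raw = 1.2206 - 0.1*17.4412 = -0.5235
y_raw = -0.0759 - 0.1*13.3928 = -1.4152
Step 3: Project onto [-2, 5].
x_proj = clip(-0.5235) = -0.5235
y_proj = clip(-1.4152) = -1.4152
Step 4: Evaluate f.
f(-0.5235, -1.4152) = -19.3803


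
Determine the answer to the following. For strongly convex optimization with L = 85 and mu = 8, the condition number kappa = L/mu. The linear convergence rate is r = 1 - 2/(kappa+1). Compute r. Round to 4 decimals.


Step 1: Compute the condition number.
kappa = L/mu = 85/8 = 10.625
Step 2: Compute the convergence rate.
r = 1 - 2/(kappa + 1) = 1 - 2*mu/(L + mu) = (L - mu)/(L + mu) = 77/93 = 0.828


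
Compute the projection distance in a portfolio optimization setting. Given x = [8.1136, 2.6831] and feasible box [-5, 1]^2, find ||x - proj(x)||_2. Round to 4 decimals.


Project each component onto [-5, 1].
clip(8.1136) = 1.0, clip(2.6831) = 1.0
Projection = [1.0, 1.0]
Squared diffs: [50.6033, 2.8328]
Distance = sqrt(53.4361) = 7.31


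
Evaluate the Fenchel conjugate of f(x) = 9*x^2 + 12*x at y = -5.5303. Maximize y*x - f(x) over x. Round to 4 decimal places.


f*(y) = sup_x {y*x - a*x^2 - b*x} = sup_x {(y-b)*x - a*x^2}
FOC: (y - b) - 2a*x = 0 => x* = (y - b)/(2a)
x* = (-5.5303 - 12)/(2*9) = -0.9739
f*(-5.5303) = (y-b)^2/(4a) = (-5.5303 - 12)^2/(4*9)
= 307.3114/36 = 8.5364


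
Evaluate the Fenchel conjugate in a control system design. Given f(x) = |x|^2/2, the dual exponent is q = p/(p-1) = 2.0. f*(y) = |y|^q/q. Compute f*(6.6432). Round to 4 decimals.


The conjugate exponent q satisfies 1/p + 1/q = 1.
p = 2, so q = 2/(2 - 1) = 2.0
|y|^q = 6.6432^2.0 = 44.1321
f*(6.6432) = 44.1321 / 2.0 = 22.0661


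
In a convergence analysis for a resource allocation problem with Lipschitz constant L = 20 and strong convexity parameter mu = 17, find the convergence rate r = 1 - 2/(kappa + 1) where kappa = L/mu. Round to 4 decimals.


Step 1: Compute the condition number.
kappa = L/mu = 20/17 = 1.1765
Step 2: Compute the convergence rate.
r = 1 - 2/(kappa + 1) = 1 - 2*mu/(L + mu) = (L - mu)/(L + mu) = 3/37 = 0.0811


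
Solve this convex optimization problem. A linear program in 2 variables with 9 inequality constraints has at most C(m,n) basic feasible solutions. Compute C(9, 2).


Each vertex corresponds to some choice of n active constraints out of m, so the number of vertices is at most C(m, n) = m! / (n!(m-n)!).
m = 9, n = 2
Numerator: 9 * 8
Denominator: 2! = 2
C(9, 2) = 36


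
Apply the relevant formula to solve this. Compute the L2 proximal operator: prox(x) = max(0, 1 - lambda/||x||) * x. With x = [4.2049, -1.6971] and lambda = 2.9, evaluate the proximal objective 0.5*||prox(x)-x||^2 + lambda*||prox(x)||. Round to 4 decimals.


Step 1: Compute ||x||.
||x|| = 4.5345
Step 2: Compute scaling factor.
scale = max(0, 1 - 2.9/4.5345) = 0.3605
Step 3: prox(x) = [1.5157, -0.6117]
||prox(x)|| = 1.6345
Step 4: Proximal objective.
0.5*||prox-x||^2 = 4.205
lambda*||prox|| = 4.7401
Total = 8.9449


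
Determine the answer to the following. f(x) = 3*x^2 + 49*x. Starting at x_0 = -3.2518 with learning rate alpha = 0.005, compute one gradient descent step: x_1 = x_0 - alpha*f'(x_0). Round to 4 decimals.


We compute the gradient at x_0 and apply the update.
f'(x) = 6*x + 49
f'(-3.2518) = 6*-3.2518 + 49 = 29.4892
x_1 = -3.2518 - 0.005*29.4892 = -3.3992


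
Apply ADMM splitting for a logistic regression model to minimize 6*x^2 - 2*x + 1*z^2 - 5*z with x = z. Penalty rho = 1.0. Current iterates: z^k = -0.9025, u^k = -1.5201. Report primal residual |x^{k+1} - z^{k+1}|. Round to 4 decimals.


ADMM iteration with rho = 1.0, z^k = -0.9025, u^k = -1.5201
Step 1: x-update.
Minimize 6*x^2 - 2*x + (1.0/2)*(x + 0.9025 - 1.5201)^2
FOC: (2*6 + 1.0)*x = 2 + 1.0*(-0.9025 + 1.5201)
x^{k+1} = 0.2014
Step 2: z-update.
Minimize 1*z^2 - 5*z + (1.0/2)*(0.2014 - z - 1.5201)^2
FOC: (2*1 + 1.0)*z = 5 + 1.0*(0.2014 - 1.5201)
z^{k+1} = 1.2271
Step 3: u-update.
u^{k+1} = -1.5201 + 0.2014 - 1.2271 = -2.5458
Step 4: Primal residual = |0.2014 - 1.2271| = 1.0257


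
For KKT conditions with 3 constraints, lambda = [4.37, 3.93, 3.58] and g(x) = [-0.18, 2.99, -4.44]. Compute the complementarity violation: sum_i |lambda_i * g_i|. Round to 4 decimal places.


KKT complementary slackness check:
lambda_1 * g_1 = 4.37 * -0.18 = -0.7866
lambda_2 * g_2 = 3.93 * 2.99 = 11.7507
lambda_3 * g_3 = 3.58 * -4.44 = -15.8952
Total violation = 0.7866 + 11.7507 + 15.8952 = 28.4325


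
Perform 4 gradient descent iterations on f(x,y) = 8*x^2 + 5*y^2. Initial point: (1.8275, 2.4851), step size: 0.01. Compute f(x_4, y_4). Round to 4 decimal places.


Gradient descent on f(x,y) = 8*x^2 + 5*y^2.
Starting point: (1.8275, 2.4851), alpha = 0.01
Step 1: grad_x = 2*8*1.8275 = 29.24, grad_y = 2*5*2.4851 = 24.851
  x_1 = 1.8275 - 0.01*29.24 = 1.5351
  y_1 = 2.4851 - 0.01*24.851 = 2.2366
Step 2: grad_x = 2*8*1.5351 = 24.5616, grad_y = 2*5*2.2366 = 22.3659
  x_2 = 1.5351 - 0.01*24.5616 = 1.2895
  y_2 = 2.2366 - 0.01*22.3659 = 2.0129
Step 3: grad_x = 2*8*1.2895 = 20.6317, grad_y = 2*5*2.0129 = 20.1293
  x_3 = 1.2895 - 0.01*20.6317 = 1.0832
  y_3 = 2.0129 - 0.01*20.1293 = 1.8116
Step 4: grad_x = 2*8*1.0832 = 17.3307, grad_y = 2*5*1.8116 = 18.1164
  x_4 = 1.0832 - 0.01*17.3307 = 0.9099
  y_4 = 1.8116 - 0.01*18.1164 = 1.6305
f(0.9099, 1.6305) = 8*0.9099^2 + 5*1.6305^2 = 19.915


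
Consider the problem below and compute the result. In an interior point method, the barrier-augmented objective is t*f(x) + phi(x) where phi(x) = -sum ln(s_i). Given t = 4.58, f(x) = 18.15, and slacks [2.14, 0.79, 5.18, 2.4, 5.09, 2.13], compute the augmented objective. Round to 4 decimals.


Step 1: Compute log-barrier.
ln values: [0.7608, -0.2357, 1.6448, 0.8755, 1.6273, 0.7561]
phi = -(0.7608 - 0.2357 + 1.6448 + 0.8755 + 1.6273 + 0.7561) = -5.4288
Step 2: Compute augmented objective.
t*f(x) = 4.58*18.15 = 83.127
Total = 83.127 - 5.4288 = 77.6982


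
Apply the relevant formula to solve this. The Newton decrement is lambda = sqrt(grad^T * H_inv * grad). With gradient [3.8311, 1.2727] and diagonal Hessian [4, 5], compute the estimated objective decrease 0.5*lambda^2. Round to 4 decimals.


Step 1: H is diagonal, so H^(-1) * g = [0.9578, 0.2545].
Step 2: g^T H^(-1) g = sum_i g_i^2 / H_ii
  = (3.8311)^2/4 + (1.2727)^2/5
  = 3.6693 + 0.324 = 3.9933
Step 3: Objective decrease = 0.5 * g^T H^(-1) g = 1.9966


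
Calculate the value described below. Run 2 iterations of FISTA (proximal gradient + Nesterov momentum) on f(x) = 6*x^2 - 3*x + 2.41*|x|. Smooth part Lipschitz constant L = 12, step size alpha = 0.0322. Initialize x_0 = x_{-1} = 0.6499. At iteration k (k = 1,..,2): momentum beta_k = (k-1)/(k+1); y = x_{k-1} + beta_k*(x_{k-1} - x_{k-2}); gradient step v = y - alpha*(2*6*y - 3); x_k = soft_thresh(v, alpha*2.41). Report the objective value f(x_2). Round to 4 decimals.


FISTA on f(x) = 6*x^2 - 3*x + 2.41*|x|
L = 12, alpha = 0.0322
Iteration 1: beta = 0.0, y = 0.6499 + 0.0*(0.6499 - 0.6499) = 0.6499
  grad(y) = 4.7988, v = y - alpha*grad = 0.4954
  prox(v) = soft_thresh(0.4954, 0.0776) = 0.4178
Iteration 2: beta = 0.3333, y = 0.4178 + 0.3333*(0.4178 - 0.6499) = 0.3404
  grad(y) = 1.0848, v = y - alpha*grad = 0.3055
  prox(v) = soft_thresh(0.3055, 0.0776) = 0.2279
f(x_2) = 6*0.2279^2 - 3*0.2279 + 2.41*|0.2279| = 0.1771


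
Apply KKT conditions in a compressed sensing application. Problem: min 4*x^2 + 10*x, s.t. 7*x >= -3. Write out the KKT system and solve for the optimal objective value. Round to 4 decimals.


Step 1: Try lambda = 0 (constraint inactive).
x_unc = -10/(2*4) = -1.25
Check: 7*-1.25 = -8.75 < -3 -- violated!
Step 2: Constraint must be active: 7*x = -3
x* = -3/7 = -0.4286 (rounded; the exact value -3/7 is used below)
lambda = (2*4*(-3/7) + 10)/7 = 0.9388
Step 3: Compute optimal value.
f(x*) = 4*(-3/7)^2 + 10*(-3/7) = -3.551


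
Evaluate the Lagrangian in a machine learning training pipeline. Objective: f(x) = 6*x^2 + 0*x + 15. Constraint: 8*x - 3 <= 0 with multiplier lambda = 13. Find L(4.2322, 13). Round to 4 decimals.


Step 1: Evaluate f(x).
f(4.2322) = 6*4.2322^2 + 0*4.2322 + 15 = 122.4691
Step 2: Evaluate g(x).
g(4.2322) = 8*4.2322 - 3 = 30.8576
Step 3: Compute Lagrangian.
L = 122.4691 + 13*30.8576 = 523.6179


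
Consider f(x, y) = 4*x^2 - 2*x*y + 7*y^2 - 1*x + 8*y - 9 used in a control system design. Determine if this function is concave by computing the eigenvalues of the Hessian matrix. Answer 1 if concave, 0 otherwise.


The Hessian of f(x,y) = 4*x^2 - 2*x*y + 7*y^2 - 1*x + 8*y - 9 is:
H = [[8, -2], [-2, 14]]
Trace = 8 + 14 = 22
Determinant = 8*14 - (-2)^2 = 108
Discriminant = (22)^2 - 4*108 = 52.0
Eigenvalues: lambda_1 = 7.3944, lambda_2 = 14.6056
The function is not concave.

0


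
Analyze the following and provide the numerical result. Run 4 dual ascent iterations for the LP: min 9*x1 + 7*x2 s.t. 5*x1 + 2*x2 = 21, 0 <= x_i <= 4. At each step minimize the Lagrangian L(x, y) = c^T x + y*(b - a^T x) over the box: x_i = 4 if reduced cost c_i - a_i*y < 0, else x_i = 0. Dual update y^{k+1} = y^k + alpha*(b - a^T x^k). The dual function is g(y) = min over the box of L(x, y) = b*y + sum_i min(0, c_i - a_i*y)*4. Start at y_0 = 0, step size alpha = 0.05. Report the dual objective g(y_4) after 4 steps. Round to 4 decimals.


Dual ascent for LP: min 9*x1 + 7*x2, 5*x1 + 2*x2 = 21, 0 <= x_i <= 4
Step 1: y^k = 0.0, reduced costs: (9.0, 7.0)
  x^k = (0.0, 0.0), subgradient = b - a^T x = 21.0
  y^{k+1} = 0.0 + 0.05*21.0 = 1.05
Step 2: y^k = 1.05, reduced costs: (3.75, 4.9)
  x^k = (0.0, 0.0), subgradient = b - a^T x = 21.0
  y^{k+1} = 1.05 + 0.05*21.0 = 2.1
Step 3: y^k = 2.1, reduced costs: (-1.5, 2.8)
  x^k = (4.0, 0.0), subgradient = b - a^T x = 1.0
  y^{k+1} = 2.1 + 0.05*1.0 = 2.15
Step 4: y^k = 2.15, reduced costs: (-1.75, 2.7)
  x^k = (4.0, 0.0), subgradient = b - a^T x = 1.0
  y^{k+1} = 2.15 + 0.05*1.0 = 2.2
Dual objective at y_4 = 2.2: reduced costs (-2.0, 2.6), box minimizer x = (4.0, 0.0)
g(y_4) = b*y + (c1 - a1*y)*x1 + (c2 - a2*y)*x2 = 21*2.2 + (-2.0)*4.0 + 2.6*0.0 = 46.2 - 8.0 + 0.0 = 38.2


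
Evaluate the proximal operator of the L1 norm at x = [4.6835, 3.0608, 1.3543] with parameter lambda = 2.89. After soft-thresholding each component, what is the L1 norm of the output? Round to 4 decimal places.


Soft-thresholding with lambda = 2.89:
prox(4.6835) = sign(4.6835)*max(|4.6835| - 2.89, 0) = 1.7935
prox(3.0608) = sign(3.0608)*max(|3.0608| - 2.89, 0) = 0.1708
prox(1.3543) = sign(1.3543)*max(|1.3543| - 2.89, 0) = 0.0
prox(x) = [1.7935, 0.1708, 0.0]
||prox(x)||_1 = 1.7935 + 0.1708 + 0.0 = 1.9643


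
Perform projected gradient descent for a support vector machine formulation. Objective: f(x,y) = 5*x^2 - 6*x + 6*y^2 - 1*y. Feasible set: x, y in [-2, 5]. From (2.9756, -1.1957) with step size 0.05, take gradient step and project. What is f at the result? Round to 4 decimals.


Step 1: Compute gradient at (2.9756, -1.1957).
grad_x = 2*5*2.9756 - 6 = 23.756
grad_y = 2*6*-1.1957 - 1 = -15.3484
Step 2: Gradient step.
x_raw = 2.9756 - 0.05*23.756 = 1.7878
y_raw = -1.1957 - 0.05*-15.3484 = -0.4283
Step 3: Project onto [-2, 5].
x_proj = clip(1.7878) = 1.7878
y_proj = clip(-0.4283) = -0.4283
Step 4: Evaluate f.
f(1.7878, -0.4283) = 6.7832


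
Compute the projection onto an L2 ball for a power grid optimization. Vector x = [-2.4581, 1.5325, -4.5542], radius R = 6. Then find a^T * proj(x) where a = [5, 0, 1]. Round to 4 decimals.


Step 1: Compute ||x|| (intermediates to 6 decimals).
||x|| = sqrt((-2.4581)^2 + 1.5325^2 + (-4.5542)^2) = 5.397365
Step 2: Project.
Since ||x|| <= R, proj = x (no scaling needed).
proj(x) = [-2.4581, 1.5325, -4.5542]
Step 3: Dot product.
a^T * proj(x) = 5*(-2.4581) + 0*1.5325 + 1*(-4.5542) = -16.8447


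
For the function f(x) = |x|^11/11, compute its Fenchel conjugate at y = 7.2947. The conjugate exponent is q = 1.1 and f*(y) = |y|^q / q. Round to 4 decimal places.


The conjugate exponent q satisfies 1/p + 1/q = 1.
p = 11, so q = 11/(11 - 1) = 1.1
|y|^q = 7.2947^1.1 = 8.8983
f*(7.2947) = 8.8983 / 1.1 = 8.0894


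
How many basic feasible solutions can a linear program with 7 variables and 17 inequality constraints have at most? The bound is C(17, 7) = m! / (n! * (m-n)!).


Each vertex corresponds to some choice of n active constraints out of m, so the number of vertices is at most C(m, n) = m! / (n!(m-n)!).
m = 17, n = 7
Numerator: 17 * 16 * 15 * 14 * 13 * 12 * 11
Denominator: 7! = 5040
C(17, 7) = 19448


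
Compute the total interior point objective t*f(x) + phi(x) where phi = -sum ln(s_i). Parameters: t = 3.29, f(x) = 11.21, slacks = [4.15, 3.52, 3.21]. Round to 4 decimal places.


Step 1: Compute log-barrier.
ln values: [1.4231, 1.2585, 1.1663]
phi = -(1.4231 + 1.2585 + 1.1663) = -3.8478
Step 2: Compute augmented objective.
t*f(x) = 3.29*11.21 = 36.8809
Total = 36.8809 - 3.8478 = 33.0331


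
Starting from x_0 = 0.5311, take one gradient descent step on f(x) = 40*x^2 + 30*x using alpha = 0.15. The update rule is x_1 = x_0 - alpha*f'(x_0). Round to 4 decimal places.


We compute the gradient at x_0 and apply the update.
f'(x) = 80*x + 30
f'(0.5311) = 80*0.5311 + 30 = 72.488
x_1 = 0.5311 - 0.15*72.488 = -10.3421


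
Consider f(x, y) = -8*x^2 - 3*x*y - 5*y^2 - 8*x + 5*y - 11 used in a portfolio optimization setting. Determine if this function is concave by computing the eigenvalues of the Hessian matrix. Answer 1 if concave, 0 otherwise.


The Hessian of f(x,y) = -8*x^2 - 3*x*y - 5*y^2 - 8*x + 5*y - 11 is:
H = [[-16, -3], [-3, -10]]
Trace = -16 - 10 = -26
Determinant = -16*-10 - (-3)^2 = 151
Discriminant = (-26)^2 - 4*151 = 72.0
Eigenvalues: lambda_1 = -17.2426, lambda_2 = -8.7574
The function is concave.

1


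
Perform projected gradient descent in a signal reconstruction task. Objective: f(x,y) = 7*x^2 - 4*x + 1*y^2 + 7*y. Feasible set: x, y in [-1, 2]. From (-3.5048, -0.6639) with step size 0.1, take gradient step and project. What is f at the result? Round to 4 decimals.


Step 1: Compute gradient at (-3.5048, -0.6639).
grad_x = 2*7*-3.5048 - 4 = -53.0672
grad_y = 2*1*-0.6639 + 7 = 5.6722
Step 2: Gradient step.
x_raw = -3.5048 - 0.1*-53.0672 = 1.8019
y_raw = -0.6639 - 0.1*5.6722 = -1.2311
Step 3: Project onto [-1, 2].
x_proj = clip(1.8019) = 1.8019
y_proj = clip(-1.2311) = -1.0
Step 4: Evaluate f.
f(1.8019, -1.0) = 9.5207


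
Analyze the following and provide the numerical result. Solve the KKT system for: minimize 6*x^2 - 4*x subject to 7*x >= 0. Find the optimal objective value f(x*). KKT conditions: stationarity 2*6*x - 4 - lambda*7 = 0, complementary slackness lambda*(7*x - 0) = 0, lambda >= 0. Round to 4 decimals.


Step 1: Try lambda = 0 (constraint inactive).
Stationarity: 2*6*x - 4 = 0
x* = 4/(2*6) = 1/3 = 0.3333 (rounded; the exact value 1/3 is used below)
Check constraint: 7*0.3333 = 2.3331 >= 0 -- satisfied.
Step 2: Compute optimal value.
f(x*) = 6*(1/3)^2 - 4*(1/3) = -0.6667


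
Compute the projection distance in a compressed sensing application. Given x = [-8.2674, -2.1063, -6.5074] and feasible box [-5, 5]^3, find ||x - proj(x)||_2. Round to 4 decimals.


Project each component onto [-5, 5].
clip(-8.2674) = -5.0, clip(-2.1063) = -2.1063, clip(-6.5074) = -5.0
Projection = [-5.0, -2.1063, -5.0]
Squared diffs: [10.6759, 0.0, 2.2723]
Distance = sqrt(12.9482) = 3.5984


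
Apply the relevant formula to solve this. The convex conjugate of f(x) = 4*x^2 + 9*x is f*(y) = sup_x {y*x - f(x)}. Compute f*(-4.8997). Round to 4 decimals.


f*(y) = sup_x {y*x - a*x^2 - b*x} = sup_x {(y-b)*x - a*x^2}
FOC: (y - b) - 2a*x = 0 => x* = (y - b)/(2a)
x* = (-4.8997 - 9)/(2*4) = -1.7375
f*(-4.8997) = (y-b)^2/(4a) = (-4.8997 - 9)^2/(4*4)
= 193.2017/16 = 12.0751


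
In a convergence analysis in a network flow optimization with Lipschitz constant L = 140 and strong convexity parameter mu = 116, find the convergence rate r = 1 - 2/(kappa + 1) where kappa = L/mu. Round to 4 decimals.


Step 1: Compute the condition number.
kappa = L/mu = 140/116 = 1.2069
Step 2: Compute the convergence rate.
r = 1 - 2/(kappa + 1) = 1 - 2*mu/(L + mu) = (L - mu)/(L + mu) = 24/256 = 0.0938


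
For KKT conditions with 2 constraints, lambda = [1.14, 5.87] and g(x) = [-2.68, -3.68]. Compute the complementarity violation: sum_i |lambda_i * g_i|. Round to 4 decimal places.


KKT complementary slackness check:
lambda_1 * g_1 = 1.14 * -2.68 = -3.0552
lambda_2 * g_2 = 5.87 * -3.68 = -21.6016
Total violation = 3.0552 + 21.6016 = 24.6568


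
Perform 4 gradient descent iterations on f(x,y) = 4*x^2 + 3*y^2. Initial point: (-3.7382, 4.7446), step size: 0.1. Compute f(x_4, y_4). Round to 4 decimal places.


Gradient descent on f(x,y) = 4*x^2 + 3*y^2.
Starting point: (-3.7382, 4.7446), alpha = 0.1
Step 1: grad_x = 2*4*-3.7382 = -29.9056, grad_y = 2*3*4.7446 = 28.4676
  x_1 = -3.7382 - 0.1*-29.9056 = -0.7476
  y_1 = 4.7446 - 0.1*28.4676 = 1.8978
Step 2: grad_x = 2*4*-0.7476 = -5.9811, grad_y = 2*3*1.8978 = 11.387
  x_2 = -0.7476 - 0.1*-5.9811 = -0.1495
  y_2 = 1.8978 - 0.1*11.387 = 0.7591
Step 3: grad_x = 2*4*-0.1495 = -1.1962, grad_y = 2*3*0.7591 = 4.5548
  x_3 = -0.1495 - 0.1*-1.1962 = -0.0299
  y_3 = 0.7591 - 0.1*4.5548 = 0.3037
Step 4: grad_x = 2*4*-0.0299 = -0.2392, grad_y = 2*3*0.3037 = 1.8219
  x_4 = -0.0299 - 0.1*-0.2392 = -0.006
  y_4 = 0.3037 - 0.1*1.8219 = 0.1215
f(-0.006, 0.1215) = 4*(-0.006)^2 + 3*0.1215^2 = 0.0444


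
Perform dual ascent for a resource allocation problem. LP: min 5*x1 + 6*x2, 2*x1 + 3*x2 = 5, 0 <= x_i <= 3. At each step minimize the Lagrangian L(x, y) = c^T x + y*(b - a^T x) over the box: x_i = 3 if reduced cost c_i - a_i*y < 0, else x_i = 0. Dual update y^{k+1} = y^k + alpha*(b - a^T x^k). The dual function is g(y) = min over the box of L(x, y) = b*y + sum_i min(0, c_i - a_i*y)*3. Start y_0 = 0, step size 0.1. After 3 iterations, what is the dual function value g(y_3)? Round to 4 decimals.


Dual ascent for LP: min 5*x1 + 6*x2, 2*x1 + 3*x2 = 5, 0 <= x_i <= 3
Step 1: y^k = 0.0, reduced costs: (5.0, 6.0)
  x^k = (0.0, 0.0), subgradient = b - a^T x = 5.0
  y^{k+1} = 0.0 + 0.1*5.0 = 0.5
Step 2: y^k = 0.5, reduced costs: (4.0, 4.5)
  x^k = (0.0, 0.0), subgradient = b - a^T x = 5.0
  y^{k+1} = 0.5 + 0.1*5.0 = 1.0
Step 3: y^k = 1.0, reduced costs: (3.0, 3.0)
  x^k = (0.0, 0.0), subgradient = b - a^T x = 5.0
  y^{k+1} = 1.0 + 0.1*5.0 = 1.5
Dual objective at y_3 = 1.5: reduced costs (2.0, 1.5), box minimizer x = (0.0, 0.0)
g(y_3) = b*y + (c1 - a1*y)*x1 + (c2 - a2*y)*x2 = 5*1.5 + 2.0*0.0 + 1.5*0.0 = 7.5 + 0.0 + 0.0 = 7.5


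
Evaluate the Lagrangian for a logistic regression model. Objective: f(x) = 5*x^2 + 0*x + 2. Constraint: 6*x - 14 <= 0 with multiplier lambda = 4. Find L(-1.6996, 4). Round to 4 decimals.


Step 1: Evaluate f(x).
f(-1.6996) = 5*(-1.6996)^2 + 0*(-1.6996) + 2 = 16.4432
Step 2: Evaluate g(x).
g(-1.6996) = 6*-1.6996 - 14 = -24.1976
Step 3: Compute Lagrangian.
L = 16.4432 + 4*-24.1976 = -80.3472


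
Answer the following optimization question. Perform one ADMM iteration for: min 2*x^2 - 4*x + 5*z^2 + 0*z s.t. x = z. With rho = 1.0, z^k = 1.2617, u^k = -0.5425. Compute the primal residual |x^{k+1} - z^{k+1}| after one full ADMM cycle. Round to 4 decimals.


ADMM iteration with rho = 1.0, z^k = 1.2617, u^k = -0.5425
Step 1: x-update.
Minimize 2*x^2 - 4*x + (1.0/2)*(x - 1.2617 - 0.5425)^2
FOC: (2*2 + 1.0)*x = 4 + 1.0*(1.2617 + 0.5425)
x^{k+1} = 1.1608
Step 2: z-update.
Minimize 5*z^2 + 0*z + (1.0/2)*(1.1608 - z - 0.5425)^2
FOC: (2*5 + 1.0)*z = 0 + 1.0*(1.1608 - 0.5425)
z^{k+1} = 0.0562
Step 3: u-update.
u^{k+1} = -0.5425 + 1.1608 - 0.0562 = 0.5621
Step 4: Primal residual = |1.1608 - 0.0562| = 1.1046


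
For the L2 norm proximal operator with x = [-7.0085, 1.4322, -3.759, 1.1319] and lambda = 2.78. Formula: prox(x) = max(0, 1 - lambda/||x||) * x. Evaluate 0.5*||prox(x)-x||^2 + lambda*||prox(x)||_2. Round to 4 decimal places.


Step 1: Compute ||x||.
||x|| = 8.1598
Step 2: Compute scaling factor.
scale = max(0, 1 - 2.78/8.1598) = 0.6593
Step 3: prox(x) = [-4.6207, 0.9443, -2.4783, 0.7463]
||prox(x)|| = 5.3798
Step 4: Proximal objective.
0.5*||prox-x||^2 = 3.8642
lambda*||prox|| = 14.9558
Total = 18.8199


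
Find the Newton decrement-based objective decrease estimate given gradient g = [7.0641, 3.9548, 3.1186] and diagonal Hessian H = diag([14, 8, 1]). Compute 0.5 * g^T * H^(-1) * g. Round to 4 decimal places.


Step 1: H is diagonal, so H^(-1) * g = [0.5046, 0.4944, 3.1186].
Step 2: g^T H^(-1) g = sum_i g_i^2 / H_ii
  = (7.0641)^2/14 + (3.9548)^2/8 + (3.1186)^2/1
  = 3.5644 + 1.9551 + 9.7257 = 15.2451
Step 3: Objective decrease = 0.5 * g^T H^(-1) g = 7.6226


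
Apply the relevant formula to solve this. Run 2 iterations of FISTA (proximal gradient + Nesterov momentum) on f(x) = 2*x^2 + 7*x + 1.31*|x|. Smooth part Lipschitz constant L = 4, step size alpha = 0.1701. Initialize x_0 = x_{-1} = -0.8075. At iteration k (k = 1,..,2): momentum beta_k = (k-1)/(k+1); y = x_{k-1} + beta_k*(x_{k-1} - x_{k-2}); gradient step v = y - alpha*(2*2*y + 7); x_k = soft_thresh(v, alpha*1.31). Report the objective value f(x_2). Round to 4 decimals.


FISTA on f(x) = 2*x^2 + 7*x + 1.31*|x|
L = 4, alpha = 0.1701
Iteration 1: beta = 0.0, y = -0.8075 + 0.0*(-0.8075 + 0.8075) = -0.8075
  grad(y) = 3.77, v = y - alpha*grad = -1.4488
  prox(v) = soft_thresh(-1.4488, 0.2228) = -1.2259
Iteration 2: beta = 0.3333, y = -1.2259 + 0.3333*(-1.2259 + 0.8075) = -1.3654
  grad(y) = 1.5383, v = y - alpha*grad = -1.6271
  prox(v) = soft_thresh(-1.6271, 0.2228) = -1.4043
f(x_2) = 2*(-1.4043)^2 + 7*(-1.4043) + 1.31*|-1.4043| = -4.0463


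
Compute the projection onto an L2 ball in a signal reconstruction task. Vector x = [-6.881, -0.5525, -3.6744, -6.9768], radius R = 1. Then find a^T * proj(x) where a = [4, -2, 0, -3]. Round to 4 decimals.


Step 1: Compute ||x|| (intermediates to 6 decimals).
||x|| = sqrt((-6.881)^2 + (-0.5525)^2 + (-3.6744)^2 + (-6.9768)^2) = 10.479999
Step 2: Project.
Since ||x|| > R, scale = R/||x|| = 1/10.479999 = 0.09542, proj(x) = scale * x
proj(x) = [-0.656585, -0.05272, -0.350611, -0.665726]
Step 3: Dot product.
a^T * proj(x) = 4*(-0.656585) - 2*(-0.05272) + 0*(-0.350611) - 3*(-0.665726) = -0.5237


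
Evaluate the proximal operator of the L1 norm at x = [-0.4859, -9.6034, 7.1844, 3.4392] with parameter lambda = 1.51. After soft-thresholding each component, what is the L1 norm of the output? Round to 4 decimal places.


Soft-thresholding with lambda = 1.51:
prox(-0.4859) = sign(-0.4859)*max(|-0.4859| - 1.51, 0) = 0.0
prox(-9.6034) = sign(-9.6034)*max(|-9.6034| - 1.51, 0) = -8.0934
prox(7.1844) = sign(7.1844)*max(|7.1844| - 1.51, 0) = 5.6744
prox(3.4392) = sign(3.4392)*max(|3.4392| - 1.51, 0) = 1.9292
prox(x) = [0.0, -8.0934, 5.6744, 1.9292]
||prox(x)||_1 = 0.0 + 8.0934 + 5.6744 + 1.9292 = 15.697


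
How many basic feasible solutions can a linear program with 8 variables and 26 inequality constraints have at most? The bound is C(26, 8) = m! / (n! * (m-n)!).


Each vertex corresponds to some choice of n active constraints out of m, so the number of vertices is at most C(m, n) = m! / (n!(m-n)!).
m = 26, n = 8
Numerator: 26 * 25 * 24 * 23 * 22 * 21 * 20 * 19
Denominator: 8! = 40320
C(26, 8) = 1562275


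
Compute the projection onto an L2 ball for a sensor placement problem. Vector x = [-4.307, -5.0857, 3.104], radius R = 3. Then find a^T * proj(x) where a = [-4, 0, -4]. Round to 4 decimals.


Step 1: Compute ||x|| (intermediates to 6 decimals).
||x|| = sqrt((-4.307)^2 + (-5.0857)^2 + 3.104^2) = 7.35183
Step 2: Project.
Since ||x|| > R, scale = R/||x|| = 3/7.35183 = 0.408062, proj(x) = scale * x
proj(x) = [-1.757523, -2.075281, 1.266624]
Step 3: Dot product.
a^T * proj(x) = -4*(-1.757523) + 0*(-2.075281) - 4*1.266624 = 1.9636


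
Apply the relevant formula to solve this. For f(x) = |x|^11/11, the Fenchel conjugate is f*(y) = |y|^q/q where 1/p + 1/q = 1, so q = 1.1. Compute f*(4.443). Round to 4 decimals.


The conjugate exponent q satisfies 1/p + 1/q = 1.
p = 11, so q = 11/(11 - 1) = 1.1
|y|^q = 4.443^1.1 = 5.1576
f*(4.443) = 5.1576 / 1.1 = 4.6887


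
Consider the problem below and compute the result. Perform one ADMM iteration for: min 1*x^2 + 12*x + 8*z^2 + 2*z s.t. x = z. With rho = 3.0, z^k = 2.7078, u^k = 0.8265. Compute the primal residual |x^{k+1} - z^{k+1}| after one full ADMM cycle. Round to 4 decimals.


ADMM iteration with rho = 3.0, z^k = 2.7078, u^k = 0.8265
Step 1: x-update.
Minimize 1*x^2 + 12*x + (3.0/2)*(x - 2.7078 + 0.8265)^2
FOC: (2*1 + 3.0)*x = -12 + 3.0*(2.7078 - 0.8265)
x^{k+1} = -1.2712
Step 2: z-update.
Minimize 8*z^2 + 2*z + (3.0/2)*(-1.2712 - z + 0.8265)^2
FOC: (2*8 + 3.0)*z = -2 + 3.0*(-1.2712 + 0.8265)
z^{k+1} = -0.1755
Step 3: u-update.
u^{k+1} = 0.8265 - 1.2712 + 0.1755 = -0.2692
Step 4: Primal residual = |-1.2712 + 0.1755| = 1.0957


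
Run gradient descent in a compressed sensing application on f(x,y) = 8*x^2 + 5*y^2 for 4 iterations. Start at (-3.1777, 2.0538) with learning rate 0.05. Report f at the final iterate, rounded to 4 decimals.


Gradient descent on f(x,y) = 8*x^2 + 5*y^2.
Starting point: (-3.1777, 2.0538), alpha = 0.05
Step 1: grad_x = 2*8*-3.1777 = -50.8432, grad_y = 2*5*2.0538 = 20.538
  x_1 = -3.1777 - 0.05*-50.8432 = -0.6355
  y_1 = 2.0538 - 0.05*20.538 = 1.0269
Step 2: grad_x = 2*8*-0.6355 = -10.1686, grad_y = 2*5*1.0269 = 10.269
  x_2 = -0.6355 - 0.05*-10.1686 = -0.1271
  y_2 = 1.0269 - 0.05*10.269 = 0.5135
Step 3: grad_x = 2*8*-0.1271 = -2.0337, grad_y = 2*5*0.5135 = 5.1345
  x_3 = -0.1271 - 0.05*-2.0337 = -0.0254
  y_3 = 0.5135 - 0.05*5.1345 = 0.2567
Step 4: grad_x = 2*8*-0.0254 = -0.4067, grad_y = 2*5*0.2567 = 2.5673
  x_4 = -0.0254 - 0.05*-0.4067 = -0.0051
  y_4 = 0.2567 - 0.05*2.5673 = 0.1284
f(-0.0051, 0.1284) = 8*(-0.0051)^2 + 5*0.1284^2 = 0.0826


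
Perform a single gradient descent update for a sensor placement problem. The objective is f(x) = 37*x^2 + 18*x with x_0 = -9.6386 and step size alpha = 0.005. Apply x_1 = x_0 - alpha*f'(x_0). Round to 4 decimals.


We compute the gradient at x_0 and apply the update.
f'(x) = 74*x + 18
f'(-9.6386) = 74*-9.6386 + 18 = -695.2564
x_1 = -9.6386 - 0.005*-695.2564 = -6.1623


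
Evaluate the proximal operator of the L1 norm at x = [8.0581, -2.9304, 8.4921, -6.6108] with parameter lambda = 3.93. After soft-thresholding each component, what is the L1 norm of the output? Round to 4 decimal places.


Soft-thresholding with lambda = 3.93:
prox(8.0581) = sign(8.0581)*max(|8.0581| - 3.93, 0) = 4.1281
prox(-2.9304) = sign(-2.9304)*max(|-2.9304| - 3.93, 0) = 0.0
prox(8.4921) = sign(8.4921)*max(|8.4921| - 3.93, 0) = 4.5621
prox(-6.6108) = sign(-6.6108)*max(|-6.6108| - 3.93, 0) = -2.6808
prox(x) = [4.1281, 0.0, 4.5621, -2.6808]
||prox(x)||_1 = 4.1281 + 0.0 + 4.5621 + 2.6808 = 11.371


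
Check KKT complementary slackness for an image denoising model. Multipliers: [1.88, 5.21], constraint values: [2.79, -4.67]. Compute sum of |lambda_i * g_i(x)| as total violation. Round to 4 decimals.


KKT complementary slackness check:
lambda_1 * g_1 = 1.88 * 2.79 = 5.2452
lambda_2 * g_2 = 5.21 * -4.67 = -24.3307
Total violation = 5.2452 + 24.3307 = 29.5759


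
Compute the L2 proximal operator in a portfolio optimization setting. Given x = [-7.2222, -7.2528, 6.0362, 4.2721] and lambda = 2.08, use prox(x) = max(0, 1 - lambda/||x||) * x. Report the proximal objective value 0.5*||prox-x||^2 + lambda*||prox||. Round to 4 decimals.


Step 1: Compute ||x||.
||x|| = 12.6273
Step 2: Compute scaling factor.
scale = max(0, 1 - 2.08/12.6273) = 0.8353
Step 3: prox(x) = [-6.0325, -6.0581, 5.0419, 3.5684]
||prox(x)|| = 10.5473
Step 4: Proximal objective.
0.5*||prox-x||^2 = 2.1632
lambda*||prox|| = 21.9384
Total = 24.1017


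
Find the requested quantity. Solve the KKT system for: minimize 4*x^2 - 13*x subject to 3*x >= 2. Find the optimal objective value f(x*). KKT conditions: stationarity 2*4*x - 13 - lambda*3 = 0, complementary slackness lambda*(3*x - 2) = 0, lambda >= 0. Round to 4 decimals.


Step 1: Try lambda = 0 (constraint inactive).
Stationarity: 2*4*x - 13 = 0
x* = 13/(2*4) = 1.625
Check constraint: 3*1.625 = 4.875 >= 2 -- satisfied.
Step 2: Compute optimal value.
f(x*) = 4*1.625^2 - 13*1.625 = -10.5625
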